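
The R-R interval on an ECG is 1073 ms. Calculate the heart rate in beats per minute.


HR = 60 / RR_interval(s)
RR = 1073 ms = 1.073 s
HR = 60 / 1.073 = 55.92 bpm


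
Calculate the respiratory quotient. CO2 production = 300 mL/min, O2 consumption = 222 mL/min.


RQ = VCO2 / VO2
RQ = 300 / 222
RQ = 1.351


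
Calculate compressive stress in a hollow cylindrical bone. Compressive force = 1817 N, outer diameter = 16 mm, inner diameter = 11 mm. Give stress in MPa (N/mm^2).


A = pi*(r_o^2 - r_i^2)
r_o = 8 mm, r_i = 5.5 mm
A = 106.029 mm^2
sigma = F/A = 1817 / 106.029
sigma = 17.14 MPa


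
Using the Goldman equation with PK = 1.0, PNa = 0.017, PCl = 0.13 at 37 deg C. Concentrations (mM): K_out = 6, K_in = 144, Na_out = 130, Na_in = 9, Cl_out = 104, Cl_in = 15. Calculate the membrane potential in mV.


Vm = (RT/F)*ln((PK*Ko + PNa*Nao + PCl*Cli)/(PK*Ki + PNa*Nai + PCl*Clo))
Numer = 10.16, Denom = 157.673
Vm = -73.28 mV


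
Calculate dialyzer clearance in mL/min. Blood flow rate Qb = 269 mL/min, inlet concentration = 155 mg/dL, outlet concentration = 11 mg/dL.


K = Qb * (Cb_in - Cb_out) / Cb_in
K = 269 * (155 - 11) / 155
K = 249.9 mL/min


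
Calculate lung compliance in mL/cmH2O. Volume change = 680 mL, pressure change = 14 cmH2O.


C = dV / dP
C = 680 / 14
C = 48.57 mL/cmH2O


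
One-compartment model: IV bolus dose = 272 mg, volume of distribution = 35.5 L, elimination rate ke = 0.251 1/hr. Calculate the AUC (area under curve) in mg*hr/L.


C0 = Dose/Vd = 272/35.5 = 7.66197 mg/L
AUC = C0/ke = 7.66197/0.251
AUC = 30.53 mg*hr/L


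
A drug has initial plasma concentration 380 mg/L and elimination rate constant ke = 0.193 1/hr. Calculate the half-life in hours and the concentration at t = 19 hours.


t_half = ln(2) / ke = 0.693147 / 0.193 = 3.591 hr
C(t) = C0 * exp(-ke*t) = 380 * exp(-0.193*19)
C(19) = 9.71 mg/L


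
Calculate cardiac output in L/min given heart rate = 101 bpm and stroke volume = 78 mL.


CO = HR * SV
CO = 101 * 78 / 1000
CO = 7.878 L/min


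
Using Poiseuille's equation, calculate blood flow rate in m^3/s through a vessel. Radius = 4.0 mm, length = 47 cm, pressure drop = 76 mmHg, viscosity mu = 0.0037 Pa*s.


Q = pi*r^4*dP / (8*mu*L)
r = 0.004 m, L = 0.47 m
dP = 76 mmHg = 10132.472 Pa
Q = 5.8575e-04 m^3/s


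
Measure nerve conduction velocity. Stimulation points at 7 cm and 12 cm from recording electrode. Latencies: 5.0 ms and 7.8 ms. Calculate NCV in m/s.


Distance = (12 - 7) / 100 = 0.05 m
dt = (7.8 - 5.0) / 1000 = 0.0028 s
NCV = dist / dt = 17.86 m/s


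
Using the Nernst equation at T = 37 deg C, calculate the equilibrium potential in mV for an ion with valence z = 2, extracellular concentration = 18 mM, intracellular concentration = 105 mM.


E = (RT/(zF)) * ln(C_out/C_in)
T = 37 + 273.15 = 310.15 K
E = (8.314 * 310.15 / (2 * 96485)) * ln(18/105)
E = -23.57 mV


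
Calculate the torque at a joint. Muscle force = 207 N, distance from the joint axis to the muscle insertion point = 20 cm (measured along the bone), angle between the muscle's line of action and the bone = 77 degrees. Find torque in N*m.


Torque = F * d * sin(theta)   (moment arm = d*sin(theta))
d = 20 cm = 0.2 m
Torque = 207 * 0.2 * sin(77)
Torque = 40.34 N*m


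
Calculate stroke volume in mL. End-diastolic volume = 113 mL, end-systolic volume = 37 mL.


SV = EDV - ESV
SV = 113 - 37
SV = 76 mL


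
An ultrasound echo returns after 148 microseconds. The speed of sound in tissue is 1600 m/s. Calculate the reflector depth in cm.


depth = c * t / 2
t = 148 us = 1.4800e-04 s
depth = 1600 * 1.4800e-04 / 2
depth = 0.1184 m = 11.84 cm


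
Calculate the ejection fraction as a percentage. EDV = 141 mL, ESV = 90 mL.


SV = EDV - ESV = 141 - 90 = 51 mL
EF = SV/EDV * 100 = 51/141 * 100
EF = 36.17%


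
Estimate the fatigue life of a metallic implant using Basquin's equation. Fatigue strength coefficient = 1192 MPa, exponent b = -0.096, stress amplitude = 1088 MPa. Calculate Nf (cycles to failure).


sigma_a = sigma_f' * (2Nf)^b
2Nf = (sigma_a/sigma_f')^(1/b)
2Nf = (1088/1192)^(1/-0.096)
2Nf = 2.5881732
Nf = 1.294


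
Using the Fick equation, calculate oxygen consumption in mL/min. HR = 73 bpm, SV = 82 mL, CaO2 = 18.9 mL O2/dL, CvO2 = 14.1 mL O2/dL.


CO = HR*SV = 73*82/1000 = 5.986 L/min
a-v O2 diff = 18.9 - 14.1 = 4.8 mL/dL
VO2 = CO * (CaO2-CvO2) * 10 dL/L
VO2 = 5.986 * 4.8 * 10
VO2 = 287.3 mL/min


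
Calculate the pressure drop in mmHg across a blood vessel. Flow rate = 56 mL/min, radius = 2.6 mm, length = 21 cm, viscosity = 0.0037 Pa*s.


dP = 8*mu*L*Q / (pi*r^4)
Q = 56 mL/min = 9.33333e-07 m^3/s
dP = 40.4114 Pa = 40.4114 / 133.322 mmHg = 0.3031 mmHg


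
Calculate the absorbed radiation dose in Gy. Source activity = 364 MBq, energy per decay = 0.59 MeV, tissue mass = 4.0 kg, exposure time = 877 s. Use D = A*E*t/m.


A = 364 MBq = 3.6400e+08 Bq
E = 0.59 MeV = 9.4518e-14 J
D = A*E*t/m = 3.6400e+08*9.4518e-14*877/4.0
D = 0.007543 Gy


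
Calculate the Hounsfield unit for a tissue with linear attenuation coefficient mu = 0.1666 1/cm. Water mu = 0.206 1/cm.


HU = ((mu_tissue - mu_water) / mu_water) * 1000
HU = ((0.1666 - 0.206) / 0.206) * 1000
HU = -191.3


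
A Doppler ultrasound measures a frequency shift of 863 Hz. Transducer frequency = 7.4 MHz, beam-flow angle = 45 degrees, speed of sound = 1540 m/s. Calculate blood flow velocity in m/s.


v = fd * c / (2 * f0 * cos(theta))
v = 863 * 1540 / (2 * 7.4000e+06 * cos(45))
v = 0.127 m/s


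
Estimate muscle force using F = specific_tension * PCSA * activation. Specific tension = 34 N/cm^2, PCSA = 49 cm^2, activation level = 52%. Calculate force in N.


F = sigma * PCSA * activation
F = 34 * 49 * 0.52
F = 866.3 N


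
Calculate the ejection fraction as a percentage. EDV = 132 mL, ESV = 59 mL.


SV = EDV - ESV = 132 - 59 = 73 mL
EF = SV/EDV * 100 = 73/132 * 100
EF = 55.3%


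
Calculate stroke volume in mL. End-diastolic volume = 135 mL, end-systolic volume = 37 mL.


SV = EDV - ESV
SV = 135 - 37
SV = 98 mL


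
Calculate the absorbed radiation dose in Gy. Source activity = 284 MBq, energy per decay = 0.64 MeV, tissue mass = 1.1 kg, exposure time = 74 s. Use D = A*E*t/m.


A = 284 MBq = 2.8400e+08 Bq
E = 0.64 MeV = 1.02528e-13 J
D = A*E*t/m = 2.8400e+08*1.02528e-13*74/1.1
D = 0.001959 Gy


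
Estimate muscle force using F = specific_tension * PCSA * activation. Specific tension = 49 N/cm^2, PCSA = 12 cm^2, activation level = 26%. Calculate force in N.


F = sigma * PCSA * activation
F = 49 * 12 * 0.26
F = 152.9 N


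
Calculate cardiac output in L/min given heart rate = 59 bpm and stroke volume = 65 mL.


CO = HR * SV
CO = 59 * 65 / 1000
CO = 3.835 L/min


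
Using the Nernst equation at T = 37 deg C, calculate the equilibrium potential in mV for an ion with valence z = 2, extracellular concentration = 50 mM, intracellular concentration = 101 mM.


E = (RT/(zF)) * ln(C_out/C_in)
T = 37 + 273.15 = 310.15 K
E = (8.314 * 310.15 / (2 * 96485)) * ln(50/101)
E = -9.395 mV


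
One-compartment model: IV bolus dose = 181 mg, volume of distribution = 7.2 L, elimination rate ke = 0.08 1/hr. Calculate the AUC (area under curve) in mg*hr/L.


C0 = Dose/Vd = 181/7.2 = 25.1389 mg/L
AUC = C0/ke = 25.1389/0.08
AUC = 314.2 mg*hr/L


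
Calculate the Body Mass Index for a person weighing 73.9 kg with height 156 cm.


BMI = weight / height^2
height = 156 cm = 1.56 m
BMI = 73.9 / 1.56^2
BMI = 30.37 kg/m^2


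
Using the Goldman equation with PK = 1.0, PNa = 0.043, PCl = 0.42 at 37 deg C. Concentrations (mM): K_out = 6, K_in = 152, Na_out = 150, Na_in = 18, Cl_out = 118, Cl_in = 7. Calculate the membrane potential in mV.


Vm = (RT/F)*ln((PK*Ko + PNa*Nao + PCl*Cli)/(PK*Ki + PNa*Nai + PCl*Clo))
Numer = 15.39, Denom = 202.334
Vm = -68.85 mV


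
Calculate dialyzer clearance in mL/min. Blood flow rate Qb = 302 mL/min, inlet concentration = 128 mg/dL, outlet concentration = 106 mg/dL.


K = Qb * (Cb_in - Cb_out) / Cb_in
K = 302 * (128 - 106) / 128
K = 51.91 mL/min


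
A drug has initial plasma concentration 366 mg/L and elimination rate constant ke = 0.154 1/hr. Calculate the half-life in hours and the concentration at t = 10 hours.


t_half = ln(2) / ke = 0.693147 / 0.154 = 4.501 hr
C(t) = C0 * exp(-ke*t) = 366 * exp(-0.154*10)
C(10) = 78.46 mg/L


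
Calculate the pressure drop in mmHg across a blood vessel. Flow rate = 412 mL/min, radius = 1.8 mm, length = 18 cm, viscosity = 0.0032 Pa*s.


dP = 8*mu*L*Q / (pi*r^4)
Q = 412 mL/min = 6.86667e-06 m^3/s
dP = 959.442 Pa = 959.442 / 133.322 mmHg = 7.196 mmHg


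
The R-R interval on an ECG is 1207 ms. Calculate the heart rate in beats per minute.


HR = 60 / RR_interval(s)
RR = 1207 ms = 1.207 s
HR = 60 / 1.207 = 49.71 bpm


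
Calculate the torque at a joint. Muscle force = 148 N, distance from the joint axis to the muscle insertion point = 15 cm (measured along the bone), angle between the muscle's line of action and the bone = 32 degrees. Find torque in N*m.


Torque = F * d * sin(theta)   (moment arm = d*sin(theta))
d = 15 cm = 0.15 m
Torque = 148 * 0.15 * sin(32)
Torque = 11.76 N*m


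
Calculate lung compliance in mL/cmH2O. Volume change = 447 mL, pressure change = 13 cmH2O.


C = dV / dP
C = 447 / 13
C = 34.38 mL/cmH2O


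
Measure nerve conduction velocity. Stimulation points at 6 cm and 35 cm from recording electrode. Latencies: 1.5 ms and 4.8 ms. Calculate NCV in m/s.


Distance = (35 - 6) / 100 = 0.29 m
dt = (4.8 - 1.5) / 1000 = 0.0033 s
NCV = dist / dt = 87.88 m/s


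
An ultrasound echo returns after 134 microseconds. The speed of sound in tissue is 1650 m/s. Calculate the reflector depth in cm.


depth = c * t / 2
t = 134 us = 1.3400e-04 s
depth = 1650 * 1.3400e-04 / 2
depth = 0.11055 m = 11.055 cm


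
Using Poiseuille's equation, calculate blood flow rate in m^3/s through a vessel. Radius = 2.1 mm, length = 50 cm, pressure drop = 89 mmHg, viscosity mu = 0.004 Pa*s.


Q = pi*r^4*dP / (8*mu*L)
r = 0.0021 m, L = 0.5 m
dP = 89 mmHg = 11865.658 Pa
Q = 4.5311e-05 m^3/s


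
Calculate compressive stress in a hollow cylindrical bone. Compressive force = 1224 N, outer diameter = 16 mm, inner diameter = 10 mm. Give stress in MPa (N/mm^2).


A = pi*(r_o^2 - r_i^2)
r_o = 8 mm, r_i = 5 mm
A = 122.522 mm^2
sigma = F/A = 1224 / 122.522
sigma = 9.99 MPa


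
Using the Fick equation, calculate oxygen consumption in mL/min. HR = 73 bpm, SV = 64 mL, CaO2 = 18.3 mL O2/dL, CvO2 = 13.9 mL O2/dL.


CO = HR*SV = 73*64/1000 = 4.672 L/min
a-v O2 diff = 18.3 - 13.9 = 4.4 mL/dL
VO2 = CO * (CaO2-CvO2) * 10 dL/L
VO2 = 4.672 * 4.4 * 10
VO2 = 205.6 mL/min


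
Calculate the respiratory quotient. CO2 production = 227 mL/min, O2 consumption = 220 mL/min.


RQ = VCO2 / VO2
RQ = 227 / 220
RQ = 1.032


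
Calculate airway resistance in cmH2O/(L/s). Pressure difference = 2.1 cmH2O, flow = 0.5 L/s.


R = dP / flow
R = 2.1 / 0.5
R = 4.2 cmH2O/(L/s)


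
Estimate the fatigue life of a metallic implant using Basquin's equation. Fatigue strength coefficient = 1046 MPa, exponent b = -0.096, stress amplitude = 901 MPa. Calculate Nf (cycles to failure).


sigma_a = sigma_f' * (2Nf)^b
2Nf = (sigma_a/sigma_f')^(1/b)
2Nf = (901/1046)^(1/-0.096)
2Nf = 4.732295
Nf = 2.366


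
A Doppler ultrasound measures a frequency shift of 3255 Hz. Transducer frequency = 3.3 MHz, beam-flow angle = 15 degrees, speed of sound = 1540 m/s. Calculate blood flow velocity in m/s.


v = fd * c / (2 * f0 * cos(theta))
v = 3255 * 1540 / (2 * 3.3000e+06 * cos(15))
v = 0.7863 m/s


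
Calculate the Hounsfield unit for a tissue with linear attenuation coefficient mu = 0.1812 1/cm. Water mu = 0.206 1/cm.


HU = ((mu_tissue - mu_water) / mu_water) * 1000
HU = ((0.1812 - 0.206) / 0.206) * 1000
HU = -120.4


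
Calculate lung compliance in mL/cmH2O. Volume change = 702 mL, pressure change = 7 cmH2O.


C = dV / dP
C = 702 / 7
C = 100.3 mL/cmH2O


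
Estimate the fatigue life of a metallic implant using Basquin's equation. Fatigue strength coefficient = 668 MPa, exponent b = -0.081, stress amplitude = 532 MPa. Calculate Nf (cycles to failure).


sigma_a = sigma_f' * (2Nf)^b
2Nf = (sigma_a/sigma_f')^(1/b)
2Nf = (532/668)^(1/-0.081)
2Nf = 16.617032
Nf = 8.309


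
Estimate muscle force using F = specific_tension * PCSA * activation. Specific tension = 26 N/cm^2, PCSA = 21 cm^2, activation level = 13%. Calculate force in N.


F = sigma * PCSA * activation
F = 26 * 21 * 0.13
F = 70.98 N


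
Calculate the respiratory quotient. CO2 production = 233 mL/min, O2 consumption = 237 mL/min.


RQ = VCO2 / VO2
RQ = 233 / 237
RQ = 0.9831


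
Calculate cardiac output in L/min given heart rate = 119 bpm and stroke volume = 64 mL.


CO = HR * SV
CO = 119 * 64 / 1000
CO = 7.616 L/min


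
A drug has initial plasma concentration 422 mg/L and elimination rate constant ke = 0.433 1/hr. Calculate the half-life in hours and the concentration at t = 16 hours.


t_half = ln(2) / ke = 0.693147 / 0.433 = 1.601 hr
C(t) = C0 * exp(-ke*t) = 422 * exp(-0.433*16)
C(16) = 0.4135 mg/L


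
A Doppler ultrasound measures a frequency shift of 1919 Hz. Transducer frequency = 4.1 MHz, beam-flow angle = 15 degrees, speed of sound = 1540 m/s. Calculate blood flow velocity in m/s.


v = fd * c / (2 * f0 * cos(theta))
v = 1919 * 1540 / (2 * 4.1000e+06 * cos(15))
v = 0.3731 m/s


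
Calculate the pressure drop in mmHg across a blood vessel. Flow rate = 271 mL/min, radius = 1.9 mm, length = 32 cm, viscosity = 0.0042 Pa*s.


dP = 8*mu*L*Q / (pi*r^4)
Q = 271 mL/min = 4.51667e-06 m^3/s
dP = 1186.16 Pa = 1186.16 / 133.322 mmHg = 8.897 mmHg


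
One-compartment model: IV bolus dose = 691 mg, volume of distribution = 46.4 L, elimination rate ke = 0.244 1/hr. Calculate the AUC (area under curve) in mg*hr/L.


C0 = Dose/Vd = 691/46.4 = 14.8922 mg/L
AUC = C0/ke = 14.8922/0.244
AUC = 61.03 mg*hr/L


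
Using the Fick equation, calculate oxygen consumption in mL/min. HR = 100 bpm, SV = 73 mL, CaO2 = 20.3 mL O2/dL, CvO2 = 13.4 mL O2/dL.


CO = HR*SV = 100*73/1000 = 7.3 L/min
a-v O2 diff = 20.3 - 13.4 = 6.9 mL/dL
VO2 = CO * (CaO2-CvO2) * 10 dL/L
VO2 = 7.3 * 6.9 * 10
VO2 = 503.7 mL/min


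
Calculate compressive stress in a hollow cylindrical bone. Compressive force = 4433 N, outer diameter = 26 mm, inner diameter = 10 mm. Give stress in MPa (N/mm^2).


A = pi*(r_o^2 - r_i^2)
r_o = 13 mm, r_i = 5 mm
A = 452.389 mm^2
sigma = F/A = 4433 / 452.389
sigma = 9.799 MPa


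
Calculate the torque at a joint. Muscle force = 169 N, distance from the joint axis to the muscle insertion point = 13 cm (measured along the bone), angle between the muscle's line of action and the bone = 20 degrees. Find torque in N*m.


Torque = F * d * sin(theta)   (moment arm = d*sin(theta))
d = 13 cm = 0.13 m
Torque = 169 * 0.13 * sin(20)
Torque = 7.514 N*m


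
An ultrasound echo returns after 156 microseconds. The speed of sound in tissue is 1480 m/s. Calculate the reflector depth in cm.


depth = c * t / 2
t = 156 us = 1.5600e-04 s
depth = 1480 * 1.5600e-04 / 2
depth = 0.11544 m = 11.544 cm


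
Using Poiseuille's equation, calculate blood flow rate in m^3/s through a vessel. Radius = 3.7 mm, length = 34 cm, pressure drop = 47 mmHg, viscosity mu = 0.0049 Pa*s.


Q = pi*r^4*dP / (8*mu*L)
r = 0.0037 m, L = 0.34 m
dP = 47 mmHg = 6266.134 Pa
Q = 2.7682e-04 m^3/s


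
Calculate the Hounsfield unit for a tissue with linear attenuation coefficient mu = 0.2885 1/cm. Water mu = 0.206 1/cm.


HU = ((mu_tissue - mu_water) / mu_water) * 1000
HU = ((0.2885 - 0.206) / 0.206) * 1000
HU = 400.5


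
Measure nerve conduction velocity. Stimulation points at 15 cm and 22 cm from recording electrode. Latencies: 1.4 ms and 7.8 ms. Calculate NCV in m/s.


Distance = (22 - 15) / 100 = 0.07 m
dt = (7.8 - 1.4) / 1000 = 0.0064 s
NCV = dist / dt = 10.94 m/s


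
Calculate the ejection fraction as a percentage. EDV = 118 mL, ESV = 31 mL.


SV = EDV - ESV = 118 - 31 = 87 mL
EF = SV/EDV * 100 = 87/118 * 100
EF = 73.73%


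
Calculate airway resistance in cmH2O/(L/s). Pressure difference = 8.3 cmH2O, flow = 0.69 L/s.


R = dP / flow
R = 8.3 / 0.69
R = 12.03 cmH2O/(L/s)


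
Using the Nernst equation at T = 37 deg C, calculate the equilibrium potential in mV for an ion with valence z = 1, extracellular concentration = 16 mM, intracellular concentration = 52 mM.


E = (RT/(zF)) * ln(C_out/C_in)
T = 37 + 273.15 = 310.15 K
E = (8.314 * 310.15 / (1 * 96485)) * ln(16/52)
E = -31.5 mV


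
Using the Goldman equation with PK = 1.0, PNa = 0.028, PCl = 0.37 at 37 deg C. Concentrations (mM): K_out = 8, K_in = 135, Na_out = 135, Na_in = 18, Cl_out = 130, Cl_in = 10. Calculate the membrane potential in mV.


Vm = (RT/F)*ln((PK*Ko + PNa*Nao + PCl*Cli)/(PK*Ki + PNa*Nai + PCl*Clo))
Numer = 15.48, Denom = 183.604
Vm = -66.1 mV


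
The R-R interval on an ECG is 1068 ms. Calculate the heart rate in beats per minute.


HR = 60 / RR_interval(s)
RR = 1068 ms = 1.068 s
HR = 60 / 1.068 = 56.18 bpm


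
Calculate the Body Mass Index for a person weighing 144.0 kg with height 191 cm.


BMI = weight / height^2
height = 191 cm = 1.91 m
BMI = 144.0 / 1.91^2
BMI = 39.47 kg/m^2


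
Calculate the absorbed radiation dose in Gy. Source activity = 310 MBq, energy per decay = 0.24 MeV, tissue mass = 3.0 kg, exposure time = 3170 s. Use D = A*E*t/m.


A = 310 MBq = 3.1000e+08 Bq
E = 0.24 MeV = 3.8448e-14 J
D = A*E*t/m = 3.1000e+08*3.8448e-14*3170/3.0
D = 0.01259 Gy


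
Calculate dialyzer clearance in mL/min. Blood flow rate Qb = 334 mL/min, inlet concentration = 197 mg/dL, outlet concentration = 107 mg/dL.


K = Qb * (Cb_in - Cb_out) / Cb_in
K = 334 * (197 - 107) / 197
K = 152.6 mL/min


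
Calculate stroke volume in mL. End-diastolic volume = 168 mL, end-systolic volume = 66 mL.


SV = EDV - ESV
SV = 168 - 66
SV = 102 mL


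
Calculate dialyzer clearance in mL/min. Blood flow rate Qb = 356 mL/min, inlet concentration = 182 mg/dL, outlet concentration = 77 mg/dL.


K = Qb * (Cb_in - Cb_out) / Cb_in
K = 356 * (182 - 77) / 182
K = 205.4 mL/min


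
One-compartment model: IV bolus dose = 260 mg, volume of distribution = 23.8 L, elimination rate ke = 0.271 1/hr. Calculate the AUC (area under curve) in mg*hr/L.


C0 = Dose/Vd = 260/23.8 = 10.9244 mg/L
AUC = C0/ke = 10.9244/0.271
AUC = 40.31 mg*hr/L


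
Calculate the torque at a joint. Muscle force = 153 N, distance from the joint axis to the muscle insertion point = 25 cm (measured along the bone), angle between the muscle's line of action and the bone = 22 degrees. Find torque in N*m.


Torque = F * d * sin(theta)   (moment arm = d*sin(theta))
d = 25 cm = 0.25 m
Torque = 153 * 0.25 * sin(22)
Torque = 14.33 N*m


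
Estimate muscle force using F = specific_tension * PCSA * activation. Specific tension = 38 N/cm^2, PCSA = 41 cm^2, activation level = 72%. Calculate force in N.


F = sigma * PCSA * activation
F = 38 * 41 * 0.72
F = 1122 N


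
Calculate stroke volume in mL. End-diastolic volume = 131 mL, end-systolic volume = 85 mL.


SV = EDV - ESV
SV = 131 - 85
SV = 46 mL


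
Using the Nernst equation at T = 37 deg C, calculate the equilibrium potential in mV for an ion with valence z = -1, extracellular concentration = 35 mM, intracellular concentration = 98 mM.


E = (RT/(zF)) * ln(C_out/C_in)
T = 37 + 273.15 = 310.15 K
E = (8.314 * 310.15 / (-1 * 96485)) * ln(35/98)
E = 27.52 mV


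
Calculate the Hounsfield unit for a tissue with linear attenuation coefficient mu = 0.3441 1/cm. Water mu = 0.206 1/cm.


HU = ((mu_tissue - mu_water) / mu_water) * 1000
HU = ((0.3441 - 0.206) / 0.206) * 1000
HU = 670.4


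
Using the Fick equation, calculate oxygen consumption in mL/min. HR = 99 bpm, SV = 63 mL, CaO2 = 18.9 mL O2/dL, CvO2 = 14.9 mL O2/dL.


CO = HR*SV = 99*63/1000 = 6.237 L/min
a-v O2 diff = 18.9 - 14.9 = 4 mL/dL
VO2 = CO * (CaO2-CvO2) * 10 dL/L
VO2 = 6.237 * 4 * 10
VO2 = 249.5 mL/min


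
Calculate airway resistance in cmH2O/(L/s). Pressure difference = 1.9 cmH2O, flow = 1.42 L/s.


R = dP / flow
R = 1.9 / 1.42
R = 1.338 cmH2O/(L/s)


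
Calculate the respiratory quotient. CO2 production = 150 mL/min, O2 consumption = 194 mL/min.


RQ = VCO2 / VO2
RQ = 150 / 194
RQ = 0.7732


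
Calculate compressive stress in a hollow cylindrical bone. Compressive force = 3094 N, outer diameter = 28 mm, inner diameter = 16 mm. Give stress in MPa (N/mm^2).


A = pi*(r_o^2 - r_i^2)
r_o = 14 mm, r_i = 8 mm
A = 414.69 mm^2
sigma = F/A = 3094 / 414.69
sigma = 7.461 MPa


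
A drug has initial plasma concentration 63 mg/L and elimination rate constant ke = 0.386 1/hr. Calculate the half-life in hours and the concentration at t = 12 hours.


t_half = ln(2) / ke = 0.693147 / 0.386 = 1.796 hr
C(t) = C0 * exp(-ke*t) = 63 * exp(-0.386*12)
C(12) = 0.6133 mg/L


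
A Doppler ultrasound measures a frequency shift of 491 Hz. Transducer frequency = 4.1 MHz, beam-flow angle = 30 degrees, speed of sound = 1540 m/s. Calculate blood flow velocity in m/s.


v = fd * c / (2 * f0 * cos(theta))
v = 491 * 1540 / (2 * 4.1000e+06 * cos(30))
v = 0.1065 m/s


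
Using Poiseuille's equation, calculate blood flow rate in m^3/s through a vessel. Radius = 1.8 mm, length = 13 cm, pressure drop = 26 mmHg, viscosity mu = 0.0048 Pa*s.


Q = pi*r^4*dP / (8*mu*L)
r = 0.0018 m, L = 0.13 m
dP = 26 mmHg = 3466.372 Pa
Q = 2.2900e-05 m^3/s


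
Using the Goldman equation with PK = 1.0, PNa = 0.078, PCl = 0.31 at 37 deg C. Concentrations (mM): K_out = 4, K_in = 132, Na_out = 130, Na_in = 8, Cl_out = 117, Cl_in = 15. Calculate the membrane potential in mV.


Vm = (RT/F)*ln((PK*Ko + PNa*Nao + PCl*Cli)/(PK*Ki + PNa*Nai + PCl*Clo))
Numer = 18.79, Denom = 168.894
Vm = -58.69 mV


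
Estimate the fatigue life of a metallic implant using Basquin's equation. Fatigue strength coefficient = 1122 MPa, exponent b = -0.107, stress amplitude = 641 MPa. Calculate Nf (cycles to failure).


sigma_a = sigma_f' * (2Nf)^b
2Nf = (sigma_a/sigma_f')^(1/b)
2Nf = (641/1122)^(1/-0.107)
2Nf = 187.19235
Nf = 93.6


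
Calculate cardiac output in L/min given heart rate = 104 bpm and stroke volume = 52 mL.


CO = HR * SV
CO = 104 * 52 / 1000
CO = 5.408 L/min


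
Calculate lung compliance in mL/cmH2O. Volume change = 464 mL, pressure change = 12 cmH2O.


C = dV / dP
C = 464 / 12
C = 38.67 mL/cmH2O


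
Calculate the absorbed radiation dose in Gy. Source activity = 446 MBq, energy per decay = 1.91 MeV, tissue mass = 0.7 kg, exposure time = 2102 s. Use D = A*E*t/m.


A = 446 MBq = 4.4600e+08 Bq
E = 1.91 MeV = 3.05982e-13 J
D = A*E*t/m = 4.4600e+08*3.05982e-13*2102/0.7
D = 0.4098 Gy


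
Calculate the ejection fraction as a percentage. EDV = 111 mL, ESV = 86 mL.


SV = EDV - ESV = 111 - 86 = 25 mL
EF = SV/EDV * 100 = 25/111 * 100
EF = 22.52%


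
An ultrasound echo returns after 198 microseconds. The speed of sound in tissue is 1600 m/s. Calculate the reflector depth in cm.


depth = c * t / 2
t = 198 us = 1.9800e-04 s
depth = 1600 * 1.9800e-04 / 2
depth = 0.1584 m = 15.84 cm


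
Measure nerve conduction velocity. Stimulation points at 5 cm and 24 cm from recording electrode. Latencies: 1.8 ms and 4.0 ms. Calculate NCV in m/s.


Distance = (24 - 5) / 100 = 0.19 m
dt = (4.0 - 1.8) / 1000 = 0.0022 s
NCV = dist / dt = 86.36 m/s


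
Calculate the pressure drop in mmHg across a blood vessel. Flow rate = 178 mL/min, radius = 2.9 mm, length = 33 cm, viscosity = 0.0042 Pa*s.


dP = 8*mu*L*Q / (pi*r^4)
Q = 178 mL/min = 2.96667e-06 m^3/s
dP = 148.041 Pa = 148.041 / 133.322 mmHg = 1.11 mmHg


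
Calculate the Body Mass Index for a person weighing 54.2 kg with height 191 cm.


BMI = weight / height^2
height = 191 cm = 1.91 m
BMI = 54.2 / 1.91^2
BMI = 14.86 kg/m^2


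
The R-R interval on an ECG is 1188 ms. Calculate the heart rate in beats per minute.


HR = 60 / RR_interval(s)
RR = 1188 ms = 1.188 s
HR = 60 / 1.188 = 50.51 bpm


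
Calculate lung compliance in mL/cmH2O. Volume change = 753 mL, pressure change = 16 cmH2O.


C = dV / dP
C = 753 / 16
C = 47.06 mL/cmH2O


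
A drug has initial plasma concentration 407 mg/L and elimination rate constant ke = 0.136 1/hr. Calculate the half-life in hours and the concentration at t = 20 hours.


t_half = ln(2) / ke = 0.693147 / 0.136 = 5.097 hr
C(t) = C0 * exp(-ke*t) = 407 * exp(-0.136*20)
C(20) = 26.81 mg/L


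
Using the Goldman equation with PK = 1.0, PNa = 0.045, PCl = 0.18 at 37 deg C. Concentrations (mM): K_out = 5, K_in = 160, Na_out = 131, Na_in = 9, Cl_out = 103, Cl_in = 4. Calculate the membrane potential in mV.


Vm = (RT/F)*ln((PK*Ko + PNa*Nao + PCl*Cli)/(PK*Ki + PNa*Nai + PCl*Clo))
Numer = 11.615, Denom = 178.945
Vm = -73.09 mV


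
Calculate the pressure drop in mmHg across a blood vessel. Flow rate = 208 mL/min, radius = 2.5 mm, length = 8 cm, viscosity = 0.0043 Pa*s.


dP = 8*mu*L*Q / (pi*r^4)
Q = 208 mL/min = 3.46667e-06 m^3/s
dP = 77.7412 Pa = 77.7412 / 133.322 mmHg = 0.5831 mmHg


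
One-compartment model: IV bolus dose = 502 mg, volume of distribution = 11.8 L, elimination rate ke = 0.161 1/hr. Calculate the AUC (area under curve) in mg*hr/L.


C0 = Dose/Vd = 502/11.8 = 42.5424 mg/L
AUC = C0/ke = 42.5424/0.161
AUC = 264.2 mg*hr/L


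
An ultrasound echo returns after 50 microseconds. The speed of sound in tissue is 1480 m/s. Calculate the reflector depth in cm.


depth = c * t / 2
t = 50 us = 5.0000e-05 s
depth = 1480 * 5.0000e-05 / 2
depth = 0.037 m = 3.7 cm


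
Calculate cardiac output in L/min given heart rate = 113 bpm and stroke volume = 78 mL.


CO = HR * SV
CO = 113 * 78 / 1000
CO = 8.814 L/min


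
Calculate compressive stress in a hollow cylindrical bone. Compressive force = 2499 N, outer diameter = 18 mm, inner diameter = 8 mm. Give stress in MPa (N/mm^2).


A = pi*(r_o^2 - r_i^2)
r_o = 9 mm, r_i = 4 mm
A = 204.204 mm^2
sigma = F/A = 2499 / 204.204
sigma = 12.24 MPa


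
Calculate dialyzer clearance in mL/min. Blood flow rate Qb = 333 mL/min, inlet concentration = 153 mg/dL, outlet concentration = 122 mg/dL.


K = Qb * (Cb_in - Cb_out) / Cb_in
K = 333 * (153 - 122) / 153
K = 67.47 mL/min


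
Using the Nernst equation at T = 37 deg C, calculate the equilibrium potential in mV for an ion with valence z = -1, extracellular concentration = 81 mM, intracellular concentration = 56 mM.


E = (RT/(zF)) * ln(C_out/C_in)
T = 37 + 273.15 = 310.15 K
E = (8.314 * 310.15 / (-1 * 96485)) * ln(81/56)
E = -9.864 mV


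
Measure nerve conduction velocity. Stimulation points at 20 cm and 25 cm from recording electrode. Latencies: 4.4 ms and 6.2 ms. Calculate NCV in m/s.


Distance = (25 - 20) / 100 = 0.05 m
dt = (6.2 - 4.4) / 1000 = 0.0018 s
NCV = dist / dt = 27.78 m/s


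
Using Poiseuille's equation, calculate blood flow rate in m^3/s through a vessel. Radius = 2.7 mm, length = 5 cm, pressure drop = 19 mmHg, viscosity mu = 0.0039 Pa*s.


Q = pi*r^4*dP / (8*mu*L)
r = 0.0027 m, L = 0.05 m
dP = 19 mmHg = 2533.118 Pa
Q = 2.7110e-04 m^3/s


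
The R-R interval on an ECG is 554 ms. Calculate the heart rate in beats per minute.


HR = 60 / RR_interval(s)
RR = 554 ms = 0.554 s
HR = 60 / 0.554 = 108.3 bpm


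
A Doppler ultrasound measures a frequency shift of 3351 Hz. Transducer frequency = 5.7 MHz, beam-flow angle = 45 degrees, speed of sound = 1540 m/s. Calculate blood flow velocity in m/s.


v = fd * c / (2 * f0 * cos(theta))
v = 3351 * 1540 / (2 * 5.7000e+06 * cos(45))
v = 0.6402 m/s


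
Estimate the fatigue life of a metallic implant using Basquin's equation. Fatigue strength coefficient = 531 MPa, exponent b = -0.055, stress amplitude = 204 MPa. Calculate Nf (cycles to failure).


sigma_a = sigma_f' * (2Nf)^b
2Nf = (sigma_a/sigma_f')^(1/b)
2Nf = (204/531)^(1/-0.055)
2Nf = 35801180
Nf = 1.7901e+07


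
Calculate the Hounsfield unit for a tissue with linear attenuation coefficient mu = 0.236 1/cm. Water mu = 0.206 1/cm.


HU = ((mu_tissue - mu_water) / mu_water) * 1000
HU = ((0.236 - 0.206) / 0.206) * 1000
HU = 145.6


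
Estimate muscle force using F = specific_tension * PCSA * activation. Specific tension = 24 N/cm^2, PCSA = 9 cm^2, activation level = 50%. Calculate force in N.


F = sigma * PCSA * activation
F = 24 * 9 * 0.5
F = 108 N


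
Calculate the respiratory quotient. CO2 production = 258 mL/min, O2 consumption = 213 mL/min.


RQ = VCO2 / VO2
RQ = 258 / 213
RQ = 1.211


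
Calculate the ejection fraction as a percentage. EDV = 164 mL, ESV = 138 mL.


SV = EDV - ESV = 164 - 138 = 26 mL
EF = SV/EDV * 100 = 26/164 * 100
EF = 15.85%


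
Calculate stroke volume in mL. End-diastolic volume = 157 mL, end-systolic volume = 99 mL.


SV = EDV - ESV
SV = 157 - 99
SV = 58 mL


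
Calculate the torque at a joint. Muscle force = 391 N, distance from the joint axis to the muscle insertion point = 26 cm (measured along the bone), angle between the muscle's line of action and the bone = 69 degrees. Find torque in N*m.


Torque = F * d * sin(theta)   (moment arm = d*sin(theta))
d = 26 cm = 0.26 m
Torque = 391 * 0.26 * sin(69)
Torque = 94.91 N*m


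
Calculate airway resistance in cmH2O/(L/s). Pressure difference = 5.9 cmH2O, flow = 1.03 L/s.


R = dP / flow
R = 5.9 / 1.03
R = 5.728 cmH2O/(L/s)


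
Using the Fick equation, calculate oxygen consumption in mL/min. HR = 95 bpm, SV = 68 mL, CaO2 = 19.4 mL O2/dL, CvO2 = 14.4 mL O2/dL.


CO = HR*SV = 95*68/1000 = 6.46 L/min
a-v O2 diff = 19.4 - 14.4 = 5 mL/dL
VO2 = CO * (CaO2-CvO2) * 10 dL/L
VO2 = 6.46 * 5 * 10
VO2 = 323 mL/min


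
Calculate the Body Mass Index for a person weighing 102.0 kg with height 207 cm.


BMI = weight / height^2
height = 207 cm = 2.07 m
BMI = 102.0 / 2.07^2
BMI = 23.8 kg/m^2


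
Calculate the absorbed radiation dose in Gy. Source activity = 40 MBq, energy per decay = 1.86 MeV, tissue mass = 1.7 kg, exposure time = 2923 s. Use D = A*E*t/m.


A = 40 MBq = 4.0000e+07 Bq
E = 1.86 MeV = 2.97972e-13 J
D = A*E*t/m = 4.0000e+07*2.97972e-13*2923/1.7
D = 0.02049 Gy


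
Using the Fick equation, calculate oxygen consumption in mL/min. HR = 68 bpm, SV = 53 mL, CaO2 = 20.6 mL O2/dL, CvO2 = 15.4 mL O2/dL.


CO = HR*SV = 68*53/1000 = 3.604 L/min
a-v O2 diff = 20.6 - 15.4 = 5.2 mL/dL
VO2 = CO * (CaO2-CvO2) * 10 dL/L
VO2 = 3.604 * 5.2 * 10
VO2 = 187.4 mL/min


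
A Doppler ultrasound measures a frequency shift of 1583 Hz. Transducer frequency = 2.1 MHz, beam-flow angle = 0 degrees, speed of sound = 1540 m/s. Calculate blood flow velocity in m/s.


v = fd * c / (2 * f0 * cos(theta))
v = 1583 * 1540 / (2 * 2.1000e+06 * cos(0))
v = 0.5804 m/s


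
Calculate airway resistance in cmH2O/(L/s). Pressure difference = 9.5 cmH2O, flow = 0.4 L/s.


R = dP / flow
R = 9.5 / 0.4
R = 23.75 cmH2O/(L/s)


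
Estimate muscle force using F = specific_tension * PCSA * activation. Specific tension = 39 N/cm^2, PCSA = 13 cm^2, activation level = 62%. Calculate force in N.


F = sigma * PCSA * activation
F = 39 * 13 * 0.62
F = 314.3 N


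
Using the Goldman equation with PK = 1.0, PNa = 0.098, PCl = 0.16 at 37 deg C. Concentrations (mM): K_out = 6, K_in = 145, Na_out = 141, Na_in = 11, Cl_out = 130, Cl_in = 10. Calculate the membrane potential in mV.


Vm = (RT/F)*ln((PK*Ko + PNa*Nao + PCl*Cli)/(PK*Ki + PNa*Nai + PCl*Clo))
Numer = 21.418, Denom = 166.878
Vm = -54.87 mV


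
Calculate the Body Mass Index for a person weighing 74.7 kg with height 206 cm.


BMI = weight / height^2
height = 206 cm = 2.06 m
BMI = 74.7 / 2.06^2
BMI = 17.6 kg/m^2


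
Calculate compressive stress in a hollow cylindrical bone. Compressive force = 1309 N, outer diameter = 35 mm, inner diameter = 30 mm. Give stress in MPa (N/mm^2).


A = pi*(r_o^2 - r_i^2)
r_o = 17.5 mm, r_i = 15 mm
A = 255.254 mm^2
sigma = F/A = 1309 / 255.254
sigma = 5.128 MPa


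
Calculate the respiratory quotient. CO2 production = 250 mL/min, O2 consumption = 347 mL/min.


RQ = VCO2 / VO2
RQ = 250 / 347
RQ = 0.7205


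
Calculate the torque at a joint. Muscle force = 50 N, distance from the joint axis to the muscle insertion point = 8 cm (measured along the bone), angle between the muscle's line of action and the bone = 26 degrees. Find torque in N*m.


Torque = F * d * sin(theta)   (moment arm = d*sin(theta))
d = 8 cm = 0.08 m
Torque = 50 * 0.08 * sin(26)
Torque = 1.753 N*m


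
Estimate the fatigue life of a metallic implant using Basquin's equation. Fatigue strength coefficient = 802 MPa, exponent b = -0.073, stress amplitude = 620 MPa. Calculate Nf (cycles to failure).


sigma_a = sigma_f' * (2Nf)^b
2Nf = (sigma_a/sigma_f')^(1/b)
2Nf = (620/802)^(1/-0.073)
2Nf = 33.983615
Nf = 16.99


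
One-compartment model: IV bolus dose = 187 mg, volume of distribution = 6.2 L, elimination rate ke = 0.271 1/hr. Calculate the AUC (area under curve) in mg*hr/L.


C0 = Dose/Vd = 187/6.2 = 30.1613 mg/L
AUC = C0/ke = 30.1613/0.271
AUC = 111.3 mg*hr/L


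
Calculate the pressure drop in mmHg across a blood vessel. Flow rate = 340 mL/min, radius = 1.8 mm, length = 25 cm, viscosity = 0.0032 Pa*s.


dP = 8*mu*L*Q / (pi*r^4)
Q = 340 mL/min = 5.66667e-06 m^3/s
dP = 1099.68 Pa = 1099.68 / 133.322 mmHg = 8.248 mmHg


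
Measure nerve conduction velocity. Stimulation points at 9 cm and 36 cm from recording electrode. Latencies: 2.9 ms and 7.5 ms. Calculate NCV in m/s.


Distance = (36 - 9) / 100 = 0.27 m
dt = (7.5 - 2.9) / 1000 = 0.0046 s
NCV = dist / dt = 58.7 m/s


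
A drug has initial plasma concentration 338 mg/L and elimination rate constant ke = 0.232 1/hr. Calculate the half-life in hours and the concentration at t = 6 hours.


t_half = ln(2) / ke = 0.693147 / 0.232 = 2.988 hr
C(t) = C0 * exp(-ke*t) = 338 * exp(-0.232*6)
C(6) = 84.02 mg/L


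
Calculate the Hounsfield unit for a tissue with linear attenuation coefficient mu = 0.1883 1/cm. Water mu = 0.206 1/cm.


HU = ((mu_tissue - mu_water) / mu_water) * 1000
HU = ((0.1883 - 0.206) / 0.206) * 1000
HU = -85.92


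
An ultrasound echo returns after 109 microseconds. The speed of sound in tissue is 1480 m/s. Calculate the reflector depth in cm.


depth = c * t / 2
t = 109 us = 1.0900e-04 s
depth = 1480 * 1.0900e-04 / 2
depth = 0.08066 m = 8.066 cm


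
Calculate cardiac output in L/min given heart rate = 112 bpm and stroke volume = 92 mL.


CO = HR * SV
CO = 112 * 92 / 1000
CO = 10.3 L/min


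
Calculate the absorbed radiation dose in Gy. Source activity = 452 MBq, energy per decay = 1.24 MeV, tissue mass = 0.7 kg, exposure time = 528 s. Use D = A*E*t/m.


A = 452 MBq = 4.5200e+08 Bq
E = 1.24 MeV = 1.98648e-13 J
D = A*E*t/m = 4.5200e+08*1.98648e-13*528/0.7
D = 0.06773 Gy


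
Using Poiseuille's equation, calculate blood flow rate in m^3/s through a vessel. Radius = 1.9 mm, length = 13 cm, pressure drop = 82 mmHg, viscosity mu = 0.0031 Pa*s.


Q = pi*r^4*dP / (8*mu*L)
r = 0.0019 m, L = 0.13 m
dP = 82 mmHg = 10932.404 Pa
Q = 1.3883e-04 m^3/s


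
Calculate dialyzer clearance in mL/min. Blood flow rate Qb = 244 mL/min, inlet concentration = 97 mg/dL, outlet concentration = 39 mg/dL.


K = Qb * (Cb_in - Cb_out) / Cb_in
K = 244 * (97 - 39) / 97
K = 145.9 mL/min


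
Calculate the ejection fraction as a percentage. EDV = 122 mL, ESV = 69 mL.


SV = EDV - ESV = 122 - 69 = 53 mL
EF = SV/EDV * 100 = 53/122 * 100
EF = 43.44%


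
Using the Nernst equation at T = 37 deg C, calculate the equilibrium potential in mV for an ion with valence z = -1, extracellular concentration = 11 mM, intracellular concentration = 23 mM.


E = (RT/(zF)) * ln(C_out/C_in)
T = 37 + 273.15 = 310.15 K
E = (8.314 * 310.15 / (-1 * 96485)) * ln(11/23)
E = 19.71 mV


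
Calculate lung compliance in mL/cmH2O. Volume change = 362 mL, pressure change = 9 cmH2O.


C = dV / dP
C = 362 / 9
C = 40.22 mL/cmH2O


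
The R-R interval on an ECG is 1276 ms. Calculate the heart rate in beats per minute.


HR = 60 / RR_interval(s)
RR = 1276 ms = 1.276 s
HR = 60 / 1.276 = 47.02 bpm


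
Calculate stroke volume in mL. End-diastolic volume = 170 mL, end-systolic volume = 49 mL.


SV = EDV - ESV
SV = 170 - 49
SV = 121 mL


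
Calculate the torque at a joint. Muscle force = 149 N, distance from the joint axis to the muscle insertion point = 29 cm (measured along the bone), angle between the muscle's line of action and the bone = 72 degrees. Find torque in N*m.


Torque = F * d * sin(theta)   (moment arm = d*sin(theta))
d = 29 cm = 0.29 m
Torque = 149 * 0.29 * sin(72)
Torque = 41.1 N*m


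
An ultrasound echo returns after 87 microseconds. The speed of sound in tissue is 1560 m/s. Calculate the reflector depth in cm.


depth = c * t / 2
t = 87 us = 8.7000e-05 s
depth = 1560 * 8.7000e-05 / 2
depth = 0.06786 m = 6.786 cm


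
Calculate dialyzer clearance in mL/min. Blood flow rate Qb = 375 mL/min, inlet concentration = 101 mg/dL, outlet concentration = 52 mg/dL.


K = Qb * (Cb_in - Cb_out) / Cb_in
K = 375 * (101 - 52) / 101
K = 181.9 mL/min


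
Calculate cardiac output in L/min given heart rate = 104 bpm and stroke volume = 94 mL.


CO = HR * SV
CO = 104 * 94 / 1000
CO = 9.776 L/min


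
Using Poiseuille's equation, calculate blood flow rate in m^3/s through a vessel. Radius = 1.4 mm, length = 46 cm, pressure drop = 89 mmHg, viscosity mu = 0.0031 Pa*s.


Q = pi*r^4*dP / (8*mu*L)
r = 0.0014 m, L = 0.46 m
dP = 89 mmHg = 11865.658 Pa
Q = 1.2553e-05 m^3/s


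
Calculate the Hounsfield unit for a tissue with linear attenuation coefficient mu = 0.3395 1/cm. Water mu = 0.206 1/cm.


HU = ((mu_tissue - mu_water) / mu_water) * 1000
HU = ((0.3395 - 0.206) / 0.206) * 1000
HU = 648.1


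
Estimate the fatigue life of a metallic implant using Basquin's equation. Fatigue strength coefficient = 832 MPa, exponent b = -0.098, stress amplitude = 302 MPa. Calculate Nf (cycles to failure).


sigma_a = sigma_f' * (2Nf)^b
2Nf = (sigma_a/sigma_f')^(1/b)
2Nf = (302/832)^(1/-0.098)
2Nf = 30973.016
Nf = 1.549e+04


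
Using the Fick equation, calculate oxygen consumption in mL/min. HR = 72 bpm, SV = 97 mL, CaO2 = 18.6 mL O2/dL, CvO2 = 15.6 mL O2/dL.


CO = HR*SV = 72*97/1000 = 6.984 L/min
a-v O2 diff = 18.6 - 15.6 = 3 mL/dL
VO2 = CO * (CaO2-CvO2) * 10 dL/L
VO2 = 6.984 * 3 * 10
VO2 = 209.5 mL/min


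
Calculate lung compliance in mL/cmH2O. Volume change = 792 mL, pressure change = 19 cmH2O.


C = dV / dP
C = 792 / 19
C = 41.68 mL/cmH2O


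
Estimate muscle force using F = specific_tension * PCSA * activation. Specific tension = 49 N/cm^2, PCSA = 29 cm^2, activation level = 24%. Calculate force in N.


F = sigma * PCSA * activation
F = 49 * 29 * 0.24
F = 341 N


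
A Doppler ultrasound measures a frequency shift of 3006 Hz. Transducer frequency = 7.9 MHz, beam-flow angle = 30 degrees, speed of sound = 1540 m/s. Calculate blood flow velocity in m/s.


v = fd * c / (2 * f0 * cos(theta))
v = 3006 * 1540 / (2 * 7.9000e+06 * cos(30))
v = 0.3383 m/s


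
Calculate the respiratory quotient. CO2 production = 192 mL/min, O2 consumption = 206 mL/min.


RQ = VCO2 / VO2
RQ = 192 / 206
RQ = 0.932


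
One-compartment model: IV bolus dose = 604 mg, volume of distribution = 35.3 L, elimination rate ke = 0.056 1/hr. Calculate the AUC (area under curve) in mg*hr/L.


C0 = Dose/Vd = 604/35.3 = 17.1105 mg/L
AUC = C0/ke = 17.1105/0.056
AUC = 305.5 mg*hr/L


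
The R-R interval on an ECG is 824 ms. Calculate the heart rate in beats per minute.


HR = 60 / RR_interval(s)
RR = 824 ms = 0.824 s
HR = 60 / 0.824 = 72.82 bpm


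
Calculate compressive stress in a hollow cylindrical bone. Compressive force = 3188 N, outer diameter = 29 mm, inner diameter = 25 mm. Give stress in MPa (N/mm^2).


A = pi*(r_o^2 - r_i^2)
r_o = 14.5 mm, r_i = 12.5 mm
A = 169.646 mm^2
sigma = F/A = 3188 / 169.646
sigma = 18.79 MPa
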